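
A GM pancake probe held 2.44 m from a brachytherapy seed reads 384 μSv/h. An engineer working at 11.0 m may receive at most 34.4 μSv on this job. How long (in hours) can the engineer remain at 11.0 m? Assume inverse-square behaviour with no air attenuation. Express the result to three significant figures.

Since intensity falls as 1/r², rate at 11.0 m:
384 × (2.44/11.0)² = 384 × 0.04920 = 18.89 μSv/h.
Stay time = 34.4 μSv ÷ 18.89 μSv/h = 1.821 h.

1.82 h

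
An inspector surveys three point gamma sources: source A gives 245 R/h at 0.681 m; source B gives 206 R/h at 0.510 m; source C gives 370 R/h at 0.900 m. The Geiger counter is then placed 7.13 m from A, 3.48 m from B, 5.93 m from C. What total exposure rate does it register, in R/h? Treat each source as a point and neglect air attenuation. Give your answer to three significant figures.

Each source contributes Iᵢ·(dᵢ/rᵢ)²; contributions add.
A: 245 × (0.681/7.13)² = 2.235 R/h
B: 206 × (0.510/3.48)² = 4.424 R/h
C: 370 × (0.900/5.93)² = 8.523 R/h
Total = 2.235 + 4.424 + 8.523 = 15.18 R/h.

15.2 R/h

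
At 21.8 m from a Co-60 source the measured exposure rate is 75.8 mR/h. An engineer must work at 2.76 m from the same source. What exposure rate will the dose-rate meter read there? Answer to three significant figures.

4730 mR/h

Using I₁d₁² = I₂d₂², scaling from 21.8 m to 2.76 m:
75.8 × (21.8/2.76)² = 75.8 × 62.39 = 4729 mR/h.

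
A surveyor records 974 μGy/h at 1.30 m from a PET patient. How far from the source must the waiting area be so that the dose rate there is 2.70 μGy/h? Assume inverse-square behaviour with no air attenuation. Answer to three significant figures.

Using I₁d₁² = I₂d₂², d₂ = d₁·√(I₁/I₂).
I₁/I₂ = 974/2.70 = 360.7, so d₂ = 1.30 × √360.7 = 24.69 m.

24.7 m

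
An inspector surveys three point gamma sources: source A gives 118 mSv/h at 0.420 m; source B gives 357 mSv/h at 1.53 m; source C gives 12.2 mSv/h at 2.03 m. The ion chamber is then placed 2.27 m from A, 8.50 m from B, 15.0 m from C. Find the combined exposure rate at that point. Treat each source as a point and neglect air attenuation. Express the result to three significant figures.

By superposition, sum each source's inverse-square contribution:
A: 118 × (0.420/2.27)² = 4.040 mSv/h
B: 357 × (1.53/8.50)² = 11.57 mSv/h
C: 12.2 × (2.03/15.0)² = 0.2234 mSv/h
Total = 4.040 + 11.57 + 0.2234 = 15.83 mSv/h.

15.8 mSv/h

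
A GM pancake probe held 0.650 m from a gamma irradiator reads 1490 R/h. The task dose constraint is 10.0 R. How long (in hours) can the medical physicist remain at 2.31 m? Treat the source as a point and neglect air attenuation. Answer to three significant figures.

Since intensity falls as 1/r², rate at 2.31 m:
1490 × (0.650/2.31)² = 1490 × 0.07918 = 118.0 R/h.
Stay time = 10.0 R ÷ 118.0 R/h = 0.08475 h.

0.0848 h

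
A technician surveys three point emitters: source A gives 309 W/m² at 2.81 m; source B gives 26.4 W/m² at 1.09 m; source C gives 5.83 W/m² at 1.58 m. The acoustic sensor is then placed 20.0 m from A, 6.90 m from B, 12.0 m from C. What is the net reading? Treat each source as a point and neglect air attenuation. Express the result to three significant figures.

Each source contributes Iᵢ·(dᵢ/rᵢ)²; contributions add.
A: 309 × (2.81/20.0)² = 6.100 W/m²
B: 26.4 × (1.09/6.90)² = 0.6588 W/m²
C: 5.83 × (1.58/12.0)² = 0.1011 W/m²
Total = 6.100 + 0.6588 + 0.1011 = 6.860 W/m².

6.86 W/m²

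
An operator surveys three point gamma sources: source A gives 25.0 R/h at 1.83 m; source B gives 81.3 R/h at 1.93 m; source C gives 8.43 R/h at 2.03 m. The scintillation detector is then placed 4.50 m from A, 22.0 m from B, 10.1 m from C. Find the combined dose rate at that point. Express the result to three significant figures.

By superposition, sum each source's inverse-square contribution:
A: 25.0 × (1.83/4.50)² = 4.134 R/h
B: 81.3 × (1.93/22.0)² = 0.6257 R/h
C: 8.43 × (2.03/10.1)² = 0.3405 R/h
Total = 4.134 + 0.6257 + 0.3405 = 5.100 R/h.

5.10 R/h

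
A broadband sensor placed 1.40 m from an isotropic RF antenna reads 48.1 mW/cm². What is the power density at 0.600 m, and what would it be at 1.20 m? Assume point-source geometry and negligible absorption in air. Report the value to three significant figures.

262 mW/cm²; 65.5 mW/cm²

Since intensity falls as 1/r²,
At 0.600 m: (1.40/0.600)² = 5.444, so 48.1 × 5.444 = 261.9 mW/cm²
At 1.20 m: 261.9 × (0.600/1.20)² = 261.9 × 0.2500 = 65.47 mW/cm².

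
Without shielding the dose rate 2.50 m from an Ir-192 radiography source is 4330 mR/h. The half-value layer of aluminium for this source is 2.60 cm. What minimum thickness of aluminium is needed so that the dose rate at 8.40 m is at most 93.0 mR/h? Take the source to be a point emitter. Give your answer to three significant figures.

5.31 cm

At 8.40 m, distance alone gives 4330 × (2.50/8.40)² = 4330 × 0.08858 = 383.6 mR/h.
Further attenuation needed: 383.6/93.0 = 4.125.
n = log₂(4.125) = 2.044 half-value layers.
Thickness = 2.044 × 2.60 cm = 5.314 cm.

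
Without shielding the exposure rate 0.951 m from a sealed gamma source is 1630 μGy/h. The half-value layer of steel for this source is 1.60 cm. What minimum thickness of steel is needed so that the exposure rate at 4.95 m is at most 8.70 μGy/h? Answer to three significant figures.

4.46 cm

At 4.95 m, distance alone gives (0.951/4.95)² = 0.03691, so 1630 × 0.03691 = 60.16 μGy/h.
Further attenuation needed: 60.16/8.70 = 6.915.
n = log₂(6.915) = 2.790 half-value layers.
Thickness = 2.790 × 1.60 cm = 4.464 cm.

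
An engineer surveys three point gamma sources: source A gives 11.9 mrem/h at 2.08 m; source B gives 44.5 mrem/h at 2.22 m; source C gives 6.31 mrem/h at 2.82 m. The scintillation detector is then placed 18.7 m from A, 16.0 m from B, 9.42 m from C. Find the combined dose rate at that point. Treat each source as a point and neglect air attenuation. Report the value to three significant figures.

1.57 mrem/h

Each source contributes Iᵢ·(dᵢ/rᵢ)²; contributions add.
A: 11.9 × (2.08/18.7)² = 0.1472 mrem/h
B: 44.5 × (2.22/16.0)² = 0.8567 mrem/h
C: 6.31 × (2.82/9.42)² = 0.5655 mrem/h
Total = 0.1472 + 0.8567 + 0.5655 = 1.569 mrem/h.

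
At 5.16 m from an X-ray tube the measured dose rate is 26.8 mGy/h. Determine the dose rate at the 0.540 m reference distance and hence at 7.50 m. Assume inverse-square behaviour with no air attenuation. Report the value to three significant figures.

By the inverse-square law,
At 0.540 m: 26.8 × (5.16/0.540)² = 26.8 × 91.31 = 2447 mGy/h
At 7.50 m: (0.540/7.50)² = 0.005184, so 2447 × 0.005184 = 12.69 mGy/h.

2450 mGy/h; 12.7 mGy/h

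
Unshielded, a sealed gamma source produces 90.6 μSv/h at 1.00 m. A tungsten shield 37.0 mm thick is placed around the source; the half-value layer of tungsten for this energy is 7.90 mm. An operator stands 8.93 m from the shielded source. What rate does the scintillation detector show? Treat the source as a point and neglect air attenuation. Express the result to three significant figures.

0.0442 μSv/h

Distance alone: 90.6 × (1.00/8.93)² = 90.6 × 0.01254 = 1.136 μSv/h.
Shield: 37.0/7.90 = 4.684 half-value layers → attenuation 2^(−4.684) = 0.03890.
Combined: 1.136 × 0.03890 = 0.04419 μSv/h.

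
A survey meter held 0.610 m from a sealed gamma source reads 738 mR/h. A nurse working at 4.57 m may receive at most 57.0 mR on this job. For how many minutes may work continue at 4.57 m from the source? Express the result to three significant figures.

Since intensity falls as 1/r², rate at 4.57 m:
(0.610/4.57)² = 0.01782, so 738 × 0.01782 = 13.15 mR/h.
Stay time = 57.0 mR ÷ 13.15 mR/h = 4.335 h = 260.1 min.

260 min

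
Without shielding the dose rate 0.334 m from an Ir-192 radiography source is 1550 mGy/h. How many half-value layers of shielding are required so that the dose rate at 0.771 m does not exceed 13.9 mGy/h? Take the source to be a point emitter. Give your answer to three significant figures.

At 0.771 m, distance alone gives (0.334/0.771)² = 0.1877, so 1550 × 0.1877 = 290.9 mGy/h.
Further attenuation needed: 290.9/13.9 = 20.93.
n = log₂(20.93) = 4.388 half-value layers.

4.39 half-value layers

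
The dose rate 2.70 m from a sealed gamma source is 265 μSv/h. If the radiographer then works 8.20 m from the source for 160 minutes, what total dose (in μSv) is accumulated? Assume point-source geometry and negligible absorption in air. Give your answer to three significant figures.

Intensity scales as (d₁/d₂)², so rate at 8.20 m:
265 × (2.70/8.20)² = 265 × 0.1084 = 28.73 μSv/h.
Dose = rate × time = 28.73 μSv/h × 2.667 h = 76.62 μSv.

76.6 μSv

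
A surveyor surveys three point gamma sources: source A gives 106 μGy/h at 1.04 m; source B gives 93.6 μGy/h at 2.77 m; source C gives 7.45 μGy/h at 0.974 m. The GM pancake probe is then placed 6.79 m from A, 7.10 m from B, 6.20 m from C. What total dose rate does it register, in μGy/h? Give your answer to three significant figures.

By superposition, sum each source's inverse-square contribution:
A: 106 × (1.04/6.79)² = 2.487 μGy/h
B: 93.6 × (2.77/7.10)² = 14.25 μGy/h
C: 7.45 × (0.974/6.20)² = 0.1839 μGy/h
Total = 2.487 + 14.25 + 0.1839 = 16.92 μGy/h.

16.9 μGy/h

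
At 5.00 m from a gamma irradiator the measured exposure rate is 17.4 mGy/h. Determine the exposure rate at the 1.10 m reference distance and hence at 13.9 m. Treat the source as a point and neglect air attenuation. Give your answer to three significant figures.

Applying the 1/r² law,
At 1.10 m: 17.4 × (5.00/1.10)² = 17.4 × 20.66 = 359.5 mGy/h
At 13.9 m: (1.10/13.9)² = 0.006263, so 359.5 × 0.006263 = 2.252 mGy/h.

360 mGy/h; 2.25 mGy/h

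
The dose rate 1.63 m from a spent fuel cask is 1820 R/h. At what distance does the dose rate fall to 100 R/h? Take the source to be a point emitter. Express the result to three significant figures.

6.95 m

Applying the 1/r² law, d₂ = d₁·√(I₁/I₂).
I₁/I₂ = 1820/100 = 18.20, so d₂ = 1.63 × √18.20 = 6.954 m.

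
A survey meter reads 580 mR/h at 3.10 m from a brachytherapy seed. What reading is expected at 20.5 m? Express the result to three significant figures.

13.3 mR/h

Since intensity falls as 1/r², the rate at 20.5 m is
(3.10/20.5)² = 0.02287, so 580 × 0.02287 = 13.26 mR/h.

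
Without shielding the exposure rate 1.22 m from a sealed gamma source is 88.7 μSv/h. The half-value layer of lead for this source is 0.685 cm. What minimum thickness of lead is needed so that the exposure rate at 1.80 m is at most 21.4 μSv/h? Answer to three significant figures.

0.636 cm

At 1.80 m, distance alone gives (1.22/1.80)² = 0.4594, so 88.7 × 0.4594 = 40.75 μSv/h.
Further attenuation needed: 40.75/21.4 = 1.904.
n = log₂(1.904) = 0.9290 half-value layers.
Thickness = 0.9290 × 0.685 cm = 0.6364 cm.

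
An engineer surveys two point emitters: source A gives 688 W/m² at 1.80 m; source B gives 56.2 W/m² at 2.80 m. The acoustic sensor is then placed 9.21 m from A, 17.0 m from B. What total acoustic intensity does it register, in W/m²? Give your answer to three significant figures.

27.8 W/m²

By superposition, sum each source's inverse-square contribution:
A: 688 × (1.80/9.21)² = 26.28 W/m²
B: 56.2 × (2.80/17.0)² = 1.525 W/m²
Total = 26.28 + 1.525 = 27.80 W/m².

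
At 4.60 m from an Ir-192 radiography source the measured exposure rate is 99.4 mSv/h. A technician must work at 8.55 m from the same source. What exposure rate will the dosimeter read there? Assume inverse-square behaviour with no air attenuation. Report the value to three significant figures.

Using I₁d₁² = I₂d₂², scaling from 4.60 m to 8.55 m:
99.4 × (4.60/8.55)² = 99.4 × 0.2895 = 28.78 mSv/h.

28.8 mSv/h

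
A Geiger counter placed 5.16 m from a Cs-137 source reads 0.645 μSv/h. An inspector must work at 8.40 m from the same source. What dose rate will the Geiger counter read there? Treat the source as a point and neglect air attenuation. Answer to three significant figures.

0.243 μSv/h

By the inverse-square law, scaling from 5.16 m to 8.40 m:
0.645 × (5.16/8.40)² = 0.645 × 0.3773 = 0.2434 μSv/h.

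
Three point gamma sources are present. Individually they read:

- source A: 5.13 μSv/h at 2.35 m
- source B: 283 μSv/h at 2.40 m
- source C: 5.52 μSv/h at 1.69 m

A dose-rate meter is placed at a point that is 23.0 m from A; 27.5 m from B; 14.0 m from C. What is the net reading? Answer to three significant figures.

By superposition, sum each source's inverse-square contribution:
A: 5.13 × (2.35/23.0)² = 0.05355 μSv/h
B: 283 × (2.40/27.5)² = 2.155 μSv/h
C: 5.52 × (1.69/14.0)² = 0.08044 μSv/h
Total = 0.05355 + 2.155 + 0.08044 = 2.289 μSv/h.

2.29 μSv/h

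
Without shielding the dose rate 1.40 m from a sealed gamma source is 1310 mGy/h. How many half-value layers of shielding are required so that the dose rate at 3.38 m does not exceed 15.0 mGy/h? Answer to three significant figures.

At 3.38 m, distance alone gives 1310 × (1.40/3.38)² = 1310 × 0.1716 = 224.8 mGy/h.
Further attenuation needed: 224.8/15.0 = 14.99.
n = log₂(14.99) = 3.906 half-value layers.

3.91 half-value layers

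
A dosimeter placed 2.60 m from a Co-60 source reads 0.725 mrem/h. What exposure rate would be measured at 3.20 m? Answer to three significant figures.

Using I₁d₁² = I₂d₂², scaling from 2.60 m to 3.20 m:
(2.60/3.20)² = 0.6602, so 0.725 × 0.6602 = 0.4786 mrem/h.

0.479 mrem/h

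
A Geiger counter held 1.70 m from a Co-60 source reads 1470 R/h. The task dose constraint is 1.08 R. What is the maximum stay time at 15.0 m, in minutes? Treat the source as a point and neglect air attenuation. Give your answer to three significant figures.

3.43 min

Intensity scales as (d₁/d₂)², so rate at 15.0 m:
1470 × (1.70/15.0)² = 1470 × 0.01284 = 18.87 R/h.
Stay time = 1.08 R ÷ 18.87 R/h = 0.05723 h = 3.434 min.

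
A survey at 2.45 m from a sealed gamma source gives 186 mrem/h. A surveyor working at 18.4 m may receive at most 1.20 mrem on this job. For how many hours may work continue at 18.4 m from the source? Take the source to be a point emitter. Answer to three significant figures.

Intensity scales as (d₁/d₂)², so rate at 18.4 m:
186 × (2.45/18.4)² = 186 × 0.01773 = 3.298 mrem/h.
Stay time = 1.20 mrem ÷ 3.298 mrem/h = 0.3639 h.

0.364 h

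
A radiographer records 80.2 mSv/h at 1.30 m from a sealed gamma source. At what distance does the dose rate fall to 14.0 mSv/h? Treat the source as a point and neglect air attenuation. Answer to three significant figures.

3.11 m

Since intensity falls as 1/r², d₂ = d₁·√(I₁/I₂).
I₁/I₂ = 80.2/14.0 = 5.729, so d₂ = 1.30 × √5.729 = 3.112 m.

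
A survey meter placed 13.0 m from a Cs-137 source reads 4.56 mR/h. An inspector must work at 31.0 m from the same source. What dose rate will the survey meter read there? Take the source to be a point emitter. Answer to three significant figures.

0.802 mR/h

Using I₁d₁² = I₂d₂², scaling from 13.0 m to 31.0 m:
4.56 × (13.0/31.0)² = 4.56 × 0.1759 = 0.8021 mR/h.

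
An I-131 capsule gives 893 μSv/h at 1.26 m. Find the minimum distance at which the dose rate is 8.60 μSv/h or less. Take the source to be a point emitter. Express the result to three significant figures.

Intensity scales as (d₁/d₂)², so d₂ = d₁·√(I₁/I₂).
I₁/I₂ = 893/8.60 = 103.8, so d₂ = 1.26 × √103.8 = 12.84 m.

12.8 m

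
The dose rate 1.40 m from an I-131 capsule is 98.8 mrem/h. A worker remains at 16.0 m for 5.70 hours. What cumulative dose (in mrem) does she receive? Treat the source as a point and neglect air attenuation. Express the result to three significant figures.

Using I₁d₁² = I₂d₂², rate at 16.0 m:
98.8 × (1.40/16.0)² = 98.8 × 0.007656 = 0.7564 mrem/h.
Dose = rate × time = 0.7564 mrem/h × 5.700 h = 4.311 mrem.

4.31 mrem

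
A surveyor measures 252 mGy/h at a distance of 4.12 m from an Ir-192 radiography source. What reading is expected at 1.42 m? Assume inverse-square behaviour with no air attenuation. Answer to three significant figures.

Since intensity falls as 1/r², the rate at 1.42 m is
(4.12/1.42)² = 8.418, so 252 × 8.418 = 2121 mGy/h.

2120 mGy/h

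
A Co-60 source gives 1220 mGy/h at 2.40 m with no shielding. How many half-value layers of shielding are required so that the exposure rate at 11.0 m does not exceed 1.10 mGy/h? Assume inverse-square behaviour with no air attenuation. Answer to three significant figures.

5.72 half-value layers

At 11.0 m, distance alone gives 1220 × (2.40/11.0)² = 1220 × 0.04760 = 58.07 mGy/h.
Further attenuation needed: 58.07/1.10 = 52.79.
n = log₂(52.79) = 5.722 half-value layers.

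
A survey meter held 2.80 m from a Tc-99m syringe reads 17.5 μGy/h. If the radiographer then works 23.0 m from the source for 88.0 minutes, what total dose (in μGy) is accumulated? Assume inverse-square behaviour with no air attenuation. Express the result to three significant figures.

Applying the 1/r² law, rate at 23.0 m:
(2.80/23.0)² = 0.01482, so 17.5 × 0.01482 = 0.2593 μGy/h.
Dose = rate × time = 0.2593 μGy/h × 1.467 h = 0.3804 μGy.

0.380 μGy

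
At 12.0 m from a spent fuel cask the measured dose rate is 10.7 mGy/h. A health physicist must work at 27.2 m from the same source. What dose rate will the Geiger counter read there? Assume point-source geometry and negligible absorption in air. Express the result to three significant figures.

2.08 mGy/h

Since intensity falls as 1/r², scaling from 12.0 m to 27.2 m:
10.7 × (12.0/27.2)² = 10.7 × 0.1946 = 2.082 mGy/h.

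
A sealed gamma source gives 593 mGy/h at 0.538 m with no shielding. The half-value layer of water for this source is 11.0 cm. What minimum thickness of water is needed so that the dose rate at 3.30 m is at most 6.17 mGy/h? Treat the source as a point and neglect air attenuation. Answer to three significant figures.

At 3.30 m, distance alone gives (0.538/3.30)² = 0.02658, so 593 × 0.02658 = 15.76 mGy/h.
Further attenuation needed: 15.76/6.17 = 2.554.
n = log₂(2.554) = 1.353 half-value layers.
Thickness = 1.353 × 11.0 cm = 14.88 cm.

14.9 cm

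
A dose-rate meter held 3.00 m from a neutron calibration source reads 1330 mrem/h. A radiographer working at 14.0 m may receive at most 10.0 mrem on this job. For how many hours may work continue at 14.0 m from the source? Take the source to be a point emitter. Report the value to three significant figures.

0.164 h

Applying the 1/r² law, rate at 14.0 m:
1330 × (3.00/14.0)² = 1330 × 0.04592 = 61.07 mrem/h.
Stay time = 10.0 mrem ÷ 61.07 mrem/h = 0.1637 h.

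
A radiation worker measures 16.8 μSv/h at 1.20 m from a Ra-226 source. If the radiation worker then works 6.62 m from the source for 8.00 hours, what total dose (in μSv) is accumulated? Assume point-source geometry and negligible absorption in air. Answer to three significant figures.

By the inverse-square law, rate at 6.62 m:
16.8 × (1.20/6.62)² = 16.8 × 0.03286 = 0.5520 μSv/h.
Dose = rate × time = 0.5520 μSv/h × 8.000 h = 4.416 μSv.

4.42 μSv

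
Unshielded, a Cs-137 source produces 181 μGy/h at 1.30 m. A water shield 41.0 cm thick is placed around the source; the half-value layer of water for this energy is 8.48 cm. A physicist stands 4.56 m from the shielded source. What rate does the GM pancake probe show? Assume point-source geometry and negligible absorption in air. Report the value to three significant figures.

Distance alone: 181 × (1.30/4.56)² = 181 × 0.08128 = 14.71 μGy/h.
Shield: 41.0/8.48 = 4.835 half-value layers → attenuation 2^(−4.835) = 0.03504.
Combined: 14.71 × 0.03504 = 0.5154 μGy/h.

0.515 μGy/h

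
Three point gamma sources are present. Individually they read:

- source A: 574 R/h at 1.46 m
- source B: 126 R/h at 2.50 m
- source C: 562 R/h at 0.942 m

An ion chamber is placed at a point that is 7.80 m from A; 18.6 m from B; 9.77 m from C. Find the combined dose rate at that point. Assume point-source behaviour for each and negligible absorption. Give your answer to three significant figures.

By superposition, sum each source's inverse-square contribution:
A: 574 × (1.46/7.80)² = 20.11 R/h
B: 126 × (2.50/18.6)² = 2.276 R/h
C: 562 × (0.942/9.77)² = 5.225 R/h
Total = 20.11 + 2.276 + 5.225 = 27.61 R/h.

27.6 R/h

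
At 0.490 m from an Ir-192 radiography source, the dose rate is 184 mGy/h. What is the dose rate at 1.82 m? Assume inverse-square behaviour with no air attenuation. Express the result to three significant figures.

Using I₁d₁² = I₂d₂², the rate at 1.82 m is
(0.490/1.82)² = 0.07249, so 184 × 0.07249 = 13.34 mGy/h.

13.3 mGy/h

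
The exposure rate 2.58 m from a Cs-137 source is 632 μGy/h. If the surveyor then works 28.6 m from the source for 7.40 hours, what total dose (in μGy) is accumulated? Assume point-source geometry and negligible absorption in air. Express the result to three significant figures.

By the inverse-square law, rate at 28.6 m:
(2.58/28.6)² = 0.008138, so 632 × 0.008138 = 5.143 μGy/h.
Dose = rate × time = 5.143 μGy/h × 7.400 h = 38.06 μGy.

38.1 μGy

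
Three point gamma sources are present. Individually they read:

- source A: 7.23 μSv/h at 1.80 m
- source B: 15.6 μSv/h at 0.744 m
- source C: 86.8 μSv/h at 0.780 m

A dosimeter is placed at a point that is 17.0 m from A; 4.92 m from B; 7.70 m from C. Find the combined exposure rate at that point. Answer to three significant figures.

By superposition, sum each source's inverse-square contribution:
A: 7.23 × (1.80/17.0)² = 0.08106 μSv/h
B: 15.6 × (0.744/4.92)² = 0.3567 μSv/h
C: 86.8 × (0.780/7.70)² = 0.8907 μSv/h
Total = 0.08106 + 0.3567 + 0.8907 = 1.328 μSv/h.

1.33 μSv/h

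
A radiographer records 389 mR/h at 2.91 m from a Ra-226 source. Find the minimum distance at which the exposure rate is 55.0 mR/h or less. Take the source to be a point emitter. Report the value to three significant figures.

7.74 m

Since intensity falls as 1/r², d₂ = d₁·√(I₁/I₂).
I₁/I₂ = 389/55.0 = 7.073, so d₂ = 2.91 × √7.073 = 7.739 m.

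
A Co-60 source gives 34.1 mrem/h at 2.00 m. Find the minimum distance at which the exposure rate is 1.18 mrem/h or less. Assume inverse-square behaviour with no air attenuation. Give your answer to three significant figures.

Applying the 1/r² law, d₂ = d₁·√(I₁/I₂).
I₁/I₂ = 34.1/1.18 = 28.90, so d₂ = 2.00 × √28.90 = 10.75 m.

10.8 m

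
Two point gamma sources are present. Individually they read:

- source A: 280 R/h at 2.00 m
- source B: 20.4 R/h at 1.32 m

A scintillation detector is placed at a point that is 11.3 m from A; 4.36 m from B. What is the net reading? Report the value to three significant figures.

10.6 R/h

By superposition, sum each source's inverse-square contribution:
A: 280 × (2.00/11.3)² = 8.771 R/h
B: 20.4 × (1.32/4.36)² = 1.870 R/h
Total = 8.771 + 1.870 = 10.64 R/h.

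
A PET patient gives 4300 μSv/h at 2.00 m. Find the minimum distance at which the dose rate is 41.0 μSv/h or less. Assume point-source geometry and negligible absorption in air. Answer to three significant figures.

Using I₁d₁² = I₂d₂², d₂ = d₁·√(I₁/I₂).
I₁/I₂ = 4300/41.0 = 104.9, so d₂ = 2.00 × √104.9 = 20.48 m.

20.5 m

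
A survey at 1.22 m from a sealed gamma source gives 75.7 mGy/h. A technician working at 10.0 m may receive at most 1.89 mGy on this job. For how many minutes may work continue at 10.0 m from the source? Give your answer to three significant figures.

101 min

Intensity scales as (d₁/d₂)², so rate at 10.0 m:
75.7 × (1.22/10.0)² = 75.7 × 0.01488 = 1.126 mGy/h.
Stay time = 1.89 mGy ÷ 1.126 mGy/h = 1.679 h = 100.7 min.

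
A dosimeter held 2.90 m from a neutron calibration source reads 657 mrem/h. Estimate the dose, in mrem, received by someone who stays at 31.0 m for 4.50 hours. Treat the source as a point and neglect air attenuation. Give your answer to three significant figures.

25.9 mrem

Since intensity falls as 1/r², rate at 31.0 m:
657 × (2.90/31.0)² = 657 × 0.008751 = 5.749 mrem/h.
Dose = rate × time = 5.749 mrem/h × 4.500 h = 25.87 mrem.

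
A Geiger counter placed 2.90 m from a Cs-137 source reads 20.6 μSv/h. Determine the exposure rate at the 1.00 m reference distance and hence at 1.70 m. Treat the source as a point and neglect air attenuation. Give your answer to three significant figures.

Applying the 1/r² law,
At 1.00 m: (2.90/1.00)² = 8.410, so 20.6 × 8.410 = 173.2 μSv/h
At 1.70 m: (1.00/1.70)² = 0.3460, so 173.2 × 0.3460 = 59.93 μSv/h.

173 μSv/h; 59.9 μSv/h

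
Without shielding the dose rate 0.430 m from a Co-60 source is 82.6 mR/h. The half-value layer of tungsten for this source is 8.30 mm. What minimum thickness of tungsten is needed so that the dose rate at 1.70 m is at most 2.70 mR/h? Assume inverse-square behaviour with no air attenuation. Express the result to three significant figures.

8.04 mm

At 1.70 m, distance alone gives 82.6 × (0.430/1.70)² = 82.6 × 0.06398 = 5.285 mR/h.
Further attenuation needed: 5.285/2.70 = 1.957.
n = log₂(1.957) = 0.9686 half-value layers.
Thickness = 0.9686 × 8.30 mm = 8.039 mm.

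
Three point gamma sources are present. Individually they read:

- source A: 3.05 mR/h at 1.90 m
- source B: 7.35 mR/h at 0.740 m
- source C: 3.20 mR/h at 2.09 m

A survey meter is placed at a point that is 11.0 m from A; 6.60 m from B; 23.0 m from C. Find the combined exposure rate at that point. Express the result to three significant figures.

By superposition, sum each source's inverse-square contribution:
A: 3.05 × (1.90/11.0)² = 0.09100 mR/h
B: 7.35 × (0.740/6.60)² = 0.09240 mR/h
C: 3.20 × (2.09/23.0)² = 0.02642 mR/h
Total = 0.09100 + 0.09240 + 0.02642 = 0.2098 mR/h.

0.210 mR/h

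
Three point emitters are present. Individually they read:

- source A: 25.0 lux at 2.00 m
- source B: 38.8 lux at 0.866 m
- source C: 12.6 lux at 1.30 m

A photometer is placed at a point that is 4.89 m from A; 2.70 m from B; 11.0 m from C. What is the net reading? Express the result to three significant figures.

Each source contributes Iᵢ·(dᵢ/rᵢ)²; contributions add.
A: 25.0 × (2.00/4.89)² = 4.182 lux
B: 38.8 × (0.866/2.70)² = 3.992 lux
C: 12.6 × (1.30/11.0)² = 0.1760 lux
Total = 4.182 + 3.992 + 0.1760 = 8.350 lux.

8.35 lux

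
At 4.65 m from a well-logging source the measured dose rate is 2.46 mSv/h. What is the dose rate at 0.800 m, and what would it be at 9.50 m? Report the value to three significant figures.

Applying the 1/r² law,
At 0.800 m: (4.65/0.800)² = 33.79, so 2.46 × 33.79 = 83.12 mSv/h
At 9.50 m: 83.12 × (0.800/9.50)² = 83.12 × 0.007091 = 0.5894 mSv/h.

83.1 mSv/h; 0.589 mSv/h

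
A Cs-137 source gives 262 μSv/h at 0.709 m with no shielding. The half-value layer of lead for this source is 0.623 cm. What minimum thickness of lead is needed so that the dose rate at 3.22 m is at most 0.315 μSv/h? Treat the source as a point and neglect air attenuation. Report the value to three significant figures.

3.32 cm

At 3.22 m, distance alone gives (0.709/3.22)² = 0.04848, so 262 × 0.04848 = 12.70 μSv/h.
Further attenuation needed: 12.70/0.315 = 40.32.
n = log₂(40.32) = 5.333 half-value layers.
Thickness = 5.333 × 0.623 cm = 3.322 cm.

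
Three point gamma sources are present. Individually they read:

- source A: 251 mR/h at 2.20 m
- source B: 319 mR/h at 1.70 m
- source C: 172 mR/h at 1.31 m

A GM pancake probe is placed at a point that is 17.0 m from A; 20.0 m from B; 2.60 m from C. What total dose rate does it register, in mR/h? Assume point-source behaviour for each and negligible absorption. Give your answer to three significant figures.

By superposition, sum each source's inverse-square contribution:
A: 251 × (2.20/17.0)² = 4.204 mR/h
B: 319 × (1.70/20.0)² = 2.305 mR/h
C: 172 × (1.31/2.60)² = 43.66 mR/h
Total = 4.204 + 2.305 + 43.66 = 50.17 mR/h.

50.2 mR/h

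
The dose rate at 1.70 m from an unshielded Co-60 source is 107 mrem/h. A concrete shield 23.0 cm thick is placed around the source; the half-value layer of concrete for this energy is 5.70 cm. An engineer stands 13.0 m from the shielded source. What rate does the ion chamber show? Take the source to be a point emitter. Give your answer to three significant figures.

0.112 mrem/h

Distance alone: 107 × (1.70/13.0)² = 107 × 0.01710 = 1.830 mrem/h.
Shield: 23.0/5.70 = 4.035 half-value layers → attenuation 2^(−4.035) = 0.06100.
Combined: 1.830 × 0.06100 = 0.1116 mrem/h.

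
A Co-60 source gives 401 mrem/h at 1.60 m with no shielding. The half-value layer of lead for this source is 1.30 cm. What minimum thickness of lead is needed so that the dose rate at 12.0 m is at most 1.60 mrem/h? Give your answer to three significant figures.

At 12.0 m, distance alone gives 401 × (1.60/12.0)² = 401 × 0.01778 = 7.130 mrem/h.
Further attenuation needed: 7.130/1.60 = 4.456.
n = log₂(4.456) = 2.156 half-value layers.
Thickness = 2.156 × 1.30 cm = 2.803 cm.

2.80 cm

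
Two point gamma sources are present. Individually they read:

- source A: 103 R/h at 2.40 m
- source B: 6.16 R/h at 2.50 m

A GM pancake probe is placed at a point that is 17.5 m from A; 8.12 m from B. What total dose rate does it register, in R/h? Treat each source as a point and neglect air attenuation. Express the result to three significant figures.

Each source contributes Iᵢ·(dᵢ/rᵢ)²; contributions add.
A: 103 × (2.40/17.5)² = 1.937 R/h
B: 6.16 × (2.50/8.12)² = 0.5839 R/h
Total = 1.937 + 0.5839 = 2.521 R/h.

2.52 R/h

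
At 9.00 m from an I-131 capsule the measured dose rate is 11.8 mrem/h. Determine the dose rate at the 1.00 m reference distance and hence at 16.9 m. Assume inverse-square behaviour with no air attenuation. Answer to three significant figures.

Applying the 1/r² law,
At 1.00 m: (9.00/1.00)² = 81.00, so 11.8 × 81.00 = 955.8 mrem/h
At 16.9 m: 955.8 × (1.00/16.9)² = 955.8 × 0.003501 = 3.346 mrem/h.

956 mrem/h; 3.35 mrem/h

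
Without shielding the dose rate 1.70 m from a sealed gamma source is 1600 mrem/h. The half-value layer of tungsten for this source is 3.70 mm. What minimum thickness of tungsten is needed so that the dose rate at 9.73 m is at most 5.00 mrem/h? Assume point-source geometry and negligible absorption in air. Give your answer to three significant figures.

At 9.73 m, distance alone gives (1.70/9.73)² = 0.03053, so 1600 × 0.03053 = 48.85 mrem/h.
Further attenuation needed: 48.85/5.00 = 9.770.
n = log₂(9.770) = 3.288 half-value layers.
Thickness = 3.288 × 3.70 mm = 12.17 mm.

12.2 mm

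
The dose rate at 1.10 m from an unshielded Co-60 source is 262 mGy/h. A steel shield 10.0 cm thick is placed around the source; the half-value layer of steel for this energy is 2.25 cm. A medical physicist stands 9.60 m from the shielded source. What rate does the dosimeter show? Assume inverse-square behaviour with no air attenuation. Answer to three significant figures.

Distance alone: 262 × (1.10/9.60)² = 262 × 0.01313 = 3.440 mGy/h.
Shield: 10.0/2.25 = 4.444 half-value layers → attenuation 2^(−4.444) = 0.04594.
Combined: 3.440 × 0.04594 = 0.1580 mGy/h.

0.158 mGy/h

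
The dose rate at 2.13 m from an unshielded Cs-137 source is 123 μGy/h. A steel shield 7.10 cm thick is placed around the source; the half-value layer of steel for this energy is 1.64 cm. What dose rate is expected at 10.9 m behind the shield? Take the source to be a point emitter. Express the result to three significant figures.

0.234 μGy/h

Distance alone: (2.13/10.9)² = 0.03819, so 123 × 0.03819 = 4.697 μGy/h.
Shield: 7.10/1.64 = 4.329 half-value layers → attenuation 2^(−4.329) = 0.04976.
Combined: 4.697 × 0.04976 = 0.2337 μGy/h.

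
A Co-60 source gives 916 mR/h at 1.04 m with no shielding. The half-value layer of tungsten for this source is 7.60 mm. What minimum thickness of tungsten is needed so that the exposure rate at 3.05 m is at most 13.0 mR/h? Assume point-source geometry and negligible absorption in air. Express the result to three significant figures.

At 3.05 m, distance alone gives (1.04/3.05)² = 0.1163, so 916 × 0.1163 = 106.5 mR/h.
Further attenuation needed: 106.5/13.0 = 8.192.
n = log₂(8.192) = 3.034 half-value layers.
Thickness = 3.034 × 7.60 mm = 23.06 mm.

23.1 mm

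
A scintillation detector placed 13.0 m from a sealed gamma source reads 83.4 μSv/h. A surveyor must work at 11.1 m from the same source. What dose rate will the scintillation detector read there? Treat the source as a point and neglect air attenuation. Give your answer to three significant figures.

Since intensity falls as 1/r², scaling from 13.0 m to 11.1 m:
83.4 × (13.0/11.1)² = 83.4 × 1.372 = 114.4 μSv/h.

114 μSv/h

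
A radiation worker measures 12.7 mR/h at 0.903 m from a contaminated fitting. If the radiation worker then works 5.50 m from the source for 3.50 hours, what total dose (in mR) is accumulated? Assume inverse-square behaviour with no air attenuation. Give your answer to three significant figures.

Since intensity falls as 1/r², rate at 5.50 m:
12.7 × (0.903/5.50)² = 12.7 × 0.02696 = 0.3424 mR/h.
Dose = rate × time = 0.3424 mR/h × 3.500 h = 1.198 mR.

1.20 mR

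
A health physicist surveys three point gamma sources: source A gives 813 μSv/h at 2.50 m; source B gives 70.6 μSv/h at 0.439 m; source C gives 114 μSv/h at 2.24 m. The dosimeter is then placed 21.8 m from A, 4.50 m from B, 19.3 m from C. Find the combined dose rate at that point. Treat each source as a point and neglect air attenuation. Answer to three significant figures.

12.9 μSv/h

By superposition, sum each source's inverse-square contribution:
A: 813 × (2.50/21.8)² = 10.69 μSv/h
B: 70.6 × (0.439/4.50)² = 0.6719 μSv/h
C: 114 × (2.24/19.3)² = 1.536 μSv/h
Total = 10.69 + 0.6719 + 1.536 = 12.90 μSv/h.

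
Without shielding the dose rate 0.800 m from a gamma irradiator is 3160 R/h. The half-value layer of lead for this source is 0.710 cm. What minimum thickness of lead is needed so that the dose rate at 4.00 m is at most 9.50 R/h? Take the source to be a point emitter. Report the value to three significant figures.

2.65 cm

At 4.00 m, distance alone gives 3160 × (0.800/4.00)² = 3160 × 0.04000 = 126.4 R/h.
Further attenuation needed: 126.4/9.50 = 13.31.
n = log₂(13.31) = 3.734 half-value layers.
Thickness = 3.734 × 0.710 cm = 2.651 cm.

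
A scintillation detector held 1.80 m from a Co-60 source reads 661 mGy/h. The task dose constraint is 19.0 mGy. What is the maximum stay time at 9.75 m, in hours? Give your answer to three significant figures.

0.843 h

Intensity scales as (d₁/d₂)², so rate at 9.75 m:
661 × (1.80/9.75)² = 661 × 0.03408 = 22.53 mGy/h.
Stay time = 19.0 mGy ÷ 22.53 mGy/h = 0.8433 h.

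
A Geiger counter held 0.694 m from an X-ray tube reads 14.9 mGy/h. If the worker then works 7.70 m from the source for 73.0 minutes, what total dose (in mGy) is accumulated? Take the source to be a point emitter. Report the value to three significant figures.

0.147 mGy

Using I₁d₁² = I₂d₂², rate at 7.70 m:
14.9 × (0.694/7.70)² = 14.9 × 0.008123 = 0.1210 mGy/h.
Dose = rate × time = 0.1210 mGy/h × 1.217 h = 0.1473 mGy.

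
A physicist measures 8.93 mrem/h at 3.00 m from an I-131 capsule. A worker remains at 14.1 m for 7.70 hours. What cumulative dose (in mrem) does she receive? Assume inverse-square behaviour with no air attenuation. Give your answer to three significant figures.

Applying the 1/r² law, rate at 14.1 m:
(3.00/14.1)² = 0.04527, so 8.93 × 0.04527 = 0.4043 mrem/h.
Dose = rate × time = 0.4043 mrem/h × 7.700 h = 3.113 mrem.

3.11 mrem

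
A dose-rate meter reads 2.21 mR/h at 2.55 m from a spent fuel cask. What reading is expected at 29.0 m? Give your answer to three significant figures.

Applying the 1/r² law, the rate at 29.0 m is
(2.55/29.0)² = 0.007732, so 2.21 × 0.007732 = 0.01709 mR/h.

0.0171 mR/h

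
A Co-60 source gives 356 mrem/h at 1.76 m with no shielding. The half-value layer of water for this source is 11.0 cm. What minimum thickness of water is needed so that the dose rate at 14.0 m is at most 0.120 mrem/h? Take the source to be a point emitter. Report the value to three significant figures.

61.1 cm

At 14.0 m, distance alone gives 356 × (1.76/14.0)² = 356 × 0.01580 = 5.625 mrem/h.
Further attenuation needed: 5.625/0.120 = 46.88.
n = log₂(46.88) = 5.551 half-value layers.
Thickness = 5.551 × 11.0 cm = 61.06 cm.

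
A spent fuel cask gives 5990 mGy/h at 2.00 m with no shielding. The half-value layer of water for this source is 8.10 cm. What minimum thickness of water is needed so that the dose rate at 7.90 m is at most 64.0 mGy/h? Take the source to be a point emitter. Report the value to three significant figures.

20.9 cm

At 7.90 m, distance alone gives 5990 × (2.00/7.90)² = 5990 × 0.06409 = 383.9 mGy/h.
Further attenuation needed: 383.9/64.0 = 5.998.
n = log₂(5.998) = 2.584 half-value layers.
Thickness = 2.584 × 8.10 cm = 20.93 cm.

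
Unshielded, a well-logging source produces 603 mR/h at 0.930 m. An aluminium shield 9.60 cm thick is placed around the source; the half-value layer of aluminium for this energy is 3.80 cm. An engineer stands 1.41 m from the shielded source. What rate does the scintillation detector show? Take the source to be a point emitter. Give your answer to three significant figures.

Distance alone: (0.930/1.41)² = 0.4350, so 603 × 0.4350 = 262.3 mR/h.
Shield: 9.60/3.80 = 2.526 half-value layers → attenuation 2^(−2.526) = 0.1736.
Combined: 262.3 × 0.1736 = 45.54 mR/h.

45.5 mR/h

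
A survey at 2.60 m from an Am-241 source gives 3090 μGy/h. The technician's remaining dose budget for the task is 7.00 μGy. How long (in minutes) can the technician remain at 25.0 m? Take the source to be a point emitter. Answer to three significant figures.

Since intensity falls as 1/r², rate at 25.0 m:
(2.60/25.0)² = 0.01082, so 3090 × 0.01082 = 33.43 μGy/h.
Stay time = 7.00 μGy ÷ 33.43 μGy/h = 0.2094 h = 12.56 min.

12.6 min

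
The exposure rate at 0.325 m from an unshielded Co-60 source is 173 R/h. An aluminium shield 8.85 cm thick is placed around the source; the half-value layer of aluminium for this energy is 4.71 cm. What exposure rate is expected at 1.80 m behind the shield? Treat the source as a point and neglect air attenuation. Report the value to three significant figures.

1.53 R/h

Distance alone: 173 × (0.325/1.80)² = 173 × 0.03260 = 5.640 R/h.
Shield: 8.85/4.71 = 1.879 half-value layers → attenuation 2^(−1.879) = 0.2719.
Combined: 5.640 × 0.2719 = 1.534 R/h.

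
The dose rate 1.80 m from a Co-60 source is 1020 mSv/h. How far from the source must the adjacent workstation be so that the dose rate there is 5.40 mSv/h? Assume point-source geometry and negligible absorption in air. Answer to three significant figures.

24.7 m

Intensity scales as (d₁/d₂)², so d₂ = d₁·√(I₁/I₂).
I₁/I₂ = 1020/5.40 = 188.9, so d₂ = 1.80 × √188.9 = 24.74 m.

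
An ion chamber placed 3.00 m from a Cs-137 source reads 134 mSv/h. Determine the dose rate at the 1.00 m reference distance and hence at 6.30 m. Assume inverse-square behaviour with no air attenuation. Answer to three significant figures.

Intensity scales as (d₁/d₂)², so
At 1.00 m: 134 × (3.00/1.00)² = 134 × 9.000 = 1206 mSv/h
At 6.30 m: 1206 × (1.00/6.30)² = 1206 × 0.02520 = 30.39 mSv/h.

1210 mSv/h; 30.4 mSv/h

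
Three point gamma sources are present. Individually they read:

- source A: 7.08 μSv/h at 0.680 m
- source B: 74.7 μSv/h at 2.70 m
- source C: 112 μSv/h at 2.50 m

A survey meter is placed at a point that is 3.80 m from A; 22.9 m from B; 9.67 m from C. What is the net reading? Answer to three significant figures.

8.75 μSv/h

By superposition, sum each source's inverse-square contribution:
A: 7.08 × (0.680/3.80)² = 0.2267 μSv/h
B: 74.7 × (2.70/22.9)² = 1.038 μSv/h
C: 112 × (2.50/9.67)² = 7.486 μSv/h
Total = 0.2267 + 1.038 + 7.486 = 8.751 μSv/h.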